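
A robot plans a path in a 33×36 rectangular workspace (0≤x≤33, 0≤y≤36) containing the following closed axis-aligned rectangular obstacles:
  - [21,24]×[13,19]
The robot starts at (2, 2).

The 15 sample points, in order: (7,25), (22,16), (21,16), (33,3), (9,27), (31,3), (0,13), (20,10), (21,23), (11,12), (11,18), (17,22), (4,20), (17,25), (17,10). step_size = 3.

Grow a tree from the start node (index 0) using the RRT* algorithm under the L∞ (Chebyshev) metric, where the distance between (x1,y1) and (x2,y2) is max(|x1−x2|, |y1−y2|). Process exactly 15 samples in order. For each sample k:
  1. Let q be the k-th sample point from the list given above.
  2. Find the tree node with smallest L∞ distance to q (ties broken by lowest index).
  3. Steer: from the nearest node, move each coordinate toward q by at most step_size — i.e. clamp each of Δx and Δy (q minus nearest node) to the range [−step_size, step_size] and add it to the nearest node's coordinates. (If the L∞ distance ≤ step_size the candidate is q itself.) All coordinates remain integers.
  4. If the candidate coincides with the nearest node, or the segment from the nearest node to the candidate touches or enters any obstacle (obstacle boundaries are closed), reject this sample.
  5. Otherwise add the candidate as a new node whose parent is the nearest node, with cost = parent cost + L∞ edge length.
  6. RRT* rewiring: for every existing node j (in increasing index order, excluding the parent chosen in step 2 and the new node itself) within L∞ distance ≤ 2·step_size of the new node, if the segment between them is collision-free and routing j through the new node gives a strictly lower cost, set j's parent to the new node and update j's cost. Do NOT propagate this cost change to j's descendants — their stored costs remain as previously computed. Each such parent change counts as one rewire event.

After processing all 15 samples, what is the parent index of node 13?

Parent of node 13: 5

1. q=(7,25) nearest=0 d=23 new=(5,5) → add node 1 parent=0 cost=3
2. q=(22,16) nearest=1 d=17 new=(8,8) → add node 2 parent=1 cost=6
3. q=(21,16) nearest=2 d=13 new=(11,11) → add node 3 parent=2 cost=9
4. q=(33,3) nearest=3 d=22 new=(14,8) → add node 4 parent=3 cost=12
5. q=(9,27) nearest=3 d=16 new=(9,14) → add node 5 parent=3 cost=12
6. q=(31,3) nearest=4 d=17 new=(17,5) → add node 6 parent=4 cost=15
7. q=(0,13) nearest=1 d=8 new=(2,8) → add node 7 parent=1 cost=6
8. q=(20,10) nearest=6 d=5 new=(20,8) → add node 8 parent=6 cost=18
9. q=(21,23) nearest=3 d=12 new=(14,14) → add node 9 parent=3 cost=12
10. q=(11,12) nearest=3 d=1 new=(11,12) → add node 10 parent=3 cost=10
11. q=(11,18) nearest=5 d=4 new=(11,17) → add node 11 parent=5 cost=15
12. q=(17,22) nearest=11 d=6 new=(14,20) → add node 12 parent=11 cost=18
13. q=(4,20) nearest=5 d=6 new=(6,17) → add node 13 parent=5 cost=15
14. q=(17,25) nearest=12 d=5 new=(17,23) → add node 14 parent=12 cost=21
15. q=(17,10) nearest=4 d=3 new=(17,10) → add node 15 parent=4 cost=15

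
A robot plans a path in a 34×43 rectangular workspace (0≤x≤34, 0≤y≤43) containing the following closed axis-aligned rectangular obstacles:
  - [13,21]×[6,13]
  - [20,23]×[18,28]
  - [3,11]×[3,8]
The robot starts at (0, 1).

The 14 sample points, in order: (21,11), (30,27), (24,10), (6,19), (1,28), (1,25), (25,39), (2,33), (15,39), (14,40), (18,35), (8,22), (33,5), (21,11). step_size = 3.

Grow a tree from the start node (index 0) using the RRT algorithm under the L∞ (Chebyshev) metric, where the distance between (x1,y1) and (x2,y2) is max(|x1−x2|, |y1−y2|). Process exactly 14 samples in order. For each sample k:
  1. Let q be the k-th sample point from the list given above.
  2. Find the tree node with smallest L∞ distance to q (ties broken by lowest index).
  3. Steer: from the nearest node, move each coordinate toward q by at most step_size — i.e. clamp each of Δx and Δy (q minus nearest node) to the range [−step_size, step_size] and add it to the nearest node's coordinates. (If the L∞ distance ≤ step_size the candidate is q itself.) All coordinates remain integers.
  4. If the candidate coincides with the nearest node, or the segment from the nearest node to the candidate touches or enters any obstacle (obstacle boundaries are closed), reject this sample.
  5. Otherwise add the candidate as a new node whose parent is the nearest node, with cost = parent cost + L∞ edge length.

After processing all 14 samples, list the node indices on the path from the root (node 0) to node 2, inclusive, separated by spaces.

Path: 0 1 2

1. q=(21,11) nearest=0 d=21 new=(3,4) → blocked by [3,11]×[3,8], reject
2. q=(30,27) nearest=0 d=30 new=(3,4) → blocked by [3,11]×[3,8], reject
3. q=(24,10) nearest=0 d=24 new=(3,4) → blocked by [3,11]×[3,8], reject
4. q=(6,19) nearest=0 d=18 new=(3,4) → blocked by [3,11]×[3,8], reject
5. q=(1,28) nearest=0 d=27 new=(1,4) → add node 1 parent=0 cost=3
6. q=(1,25) nearest=1 d=21 new=(1,7) → add node 2 parent=1 cost=6
7. q=(25,39) nearest=2 d=32 new=(4,10) → add node 3 parent=2 cost=9
8. q=(2,33) nearest=3 d=23 new=(2,13) → add node 4 parent=3 cost=12
9. q=(15,39) nearest=4 d=26 new=(5,16) → add node 5 parent=4 cost=15
10. q=(14,40) nearest=5 d=24 new=(8,19) → add node 6 parent=5 cost=18
11. q=(18,35) nearest=6 d=16 new=(11,22) → add node 7 parent=6 cost=21
12. q=(8,22) nearest=6 d=3 new=(8,22) → add node 8 parent=6 cost=21
13. q=(33,5) nearest=7 d=22 new=(14,19) → add node 9 parent=7 cost=24
14. q=(21,11) nearest=9 d=8 new=(17,16) → add node 10 parent=9 cost=27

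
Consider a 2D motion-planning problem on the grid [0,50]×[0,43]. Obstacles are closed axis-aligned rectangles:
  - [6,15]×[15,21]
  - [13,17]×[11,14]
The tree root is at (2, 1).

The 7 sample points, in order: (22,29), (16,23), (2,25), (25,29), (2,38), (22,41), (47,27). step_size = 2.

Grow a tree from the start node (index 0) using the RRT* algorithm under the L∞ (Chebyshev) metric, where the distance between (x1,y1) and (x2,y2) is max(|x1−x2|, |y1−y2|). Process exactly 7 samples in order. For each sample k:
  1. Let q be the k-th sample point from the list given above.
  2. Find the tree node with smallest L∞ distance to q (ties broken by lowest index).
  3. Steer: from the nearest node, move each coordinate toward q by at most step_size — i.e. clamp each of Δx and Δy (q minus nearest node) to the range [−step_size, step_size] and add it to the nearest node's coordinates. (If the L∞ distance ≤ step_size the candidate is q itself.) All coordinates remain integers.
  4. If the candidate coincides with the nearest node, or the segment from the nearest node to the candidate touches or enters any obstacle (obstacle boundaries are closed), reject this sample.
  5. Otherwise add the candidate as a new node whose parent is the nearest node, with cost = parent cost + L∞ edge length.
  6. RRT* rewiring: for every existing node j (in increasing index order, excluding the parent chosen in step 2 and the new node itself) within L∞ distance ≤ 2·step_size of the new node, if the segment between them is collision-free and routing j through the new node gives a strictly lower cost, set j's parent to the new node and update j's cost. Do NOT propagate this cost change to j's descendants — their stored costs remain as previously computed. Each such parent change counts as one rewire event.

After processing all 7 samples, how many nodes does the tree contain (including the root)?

Node count: 8

1. q=(22,29) nearest=0 d=28 new=(4,3) → add node 1 parent=0 cost=2
2. q=(16,23) nearest=1 d=20 new=(6,5) → add node 2 parent=1 cost=4
3. q=(2,25) nearest=2 d=20 new=(4,7) → add node 3 parent=2 cost=6
4. q=(25,29) nearest=3 d=22 new=(6,9) → add node 4 parent=3 cost=8
5. q=(2,38) nearest=4 d=29 new=(4,11) → add node 5 parent=4 cost=10
6. q=(22,41) nearest=5 d=30 new=(6,13) → add node 6 parent=5 cost=12
7. q=(47,27) nearest=2 d=41 new=(8,7) → add node 7 parent=2 cost=6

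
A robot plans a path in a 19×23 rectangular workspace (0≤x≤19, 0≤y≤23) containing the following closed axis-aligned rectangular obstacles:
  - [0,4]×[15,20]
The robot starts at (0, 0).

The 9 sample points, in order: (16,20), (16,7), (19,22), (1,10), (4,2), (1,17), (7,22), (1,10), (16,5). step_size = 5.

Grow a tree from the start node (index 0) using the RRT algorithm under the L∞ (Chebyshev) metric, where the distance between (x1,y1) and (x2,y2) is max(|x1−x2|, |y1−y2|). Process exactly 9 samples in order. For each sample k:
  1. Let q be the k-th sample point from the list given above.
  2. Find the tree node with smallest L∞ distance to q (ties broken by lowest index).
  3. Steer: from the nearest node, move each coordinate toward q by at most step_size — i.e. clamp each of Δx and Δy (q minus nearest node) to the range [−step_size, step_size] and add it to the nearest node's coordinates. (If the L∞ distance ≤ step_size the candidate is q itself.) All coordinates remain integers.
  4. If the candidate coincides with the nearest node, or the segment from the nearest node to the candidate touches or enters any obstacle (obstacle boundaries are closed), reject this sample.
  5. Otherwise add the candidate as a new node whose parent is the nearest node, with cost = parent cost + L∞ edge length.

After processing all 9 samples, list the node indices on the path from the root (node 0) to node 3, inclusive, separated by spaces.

Path: 0 1 2 3

1. q=(16,20) nearest=0 d=20 new=(5,5) → add node 1 parent=0 cost=5
2. q=(16,7) nearest=1 d=11 new=(10,7) → add node 2 parent=1 cost=10
3. q=(19,22) nearest=2 d=15 new=(15,12) → add node 3 parent=2 cost=15
4. q=(1,10) nearest=1 d=5 new=(1,10) → add node 4 parent=1 cost=10
5. q=(4,2) nearest=1 d=3 new=(4,2) → add node 5 parent=1 cost=8
6. q=(1,17) nearest=4 d=7 new=(1,15) → blocked by [0,4]×[15,20], reject
7. q=(7,22) nearest=3 d=10 new=(10,17) → add node 6 parent=3 cost=20
8. q=(1,10) nearest=4 d=0 → coincident, reject
9. q=(16,5) nearest=2 d=6 new=(15,5) → add node 7 parent=2 cost=15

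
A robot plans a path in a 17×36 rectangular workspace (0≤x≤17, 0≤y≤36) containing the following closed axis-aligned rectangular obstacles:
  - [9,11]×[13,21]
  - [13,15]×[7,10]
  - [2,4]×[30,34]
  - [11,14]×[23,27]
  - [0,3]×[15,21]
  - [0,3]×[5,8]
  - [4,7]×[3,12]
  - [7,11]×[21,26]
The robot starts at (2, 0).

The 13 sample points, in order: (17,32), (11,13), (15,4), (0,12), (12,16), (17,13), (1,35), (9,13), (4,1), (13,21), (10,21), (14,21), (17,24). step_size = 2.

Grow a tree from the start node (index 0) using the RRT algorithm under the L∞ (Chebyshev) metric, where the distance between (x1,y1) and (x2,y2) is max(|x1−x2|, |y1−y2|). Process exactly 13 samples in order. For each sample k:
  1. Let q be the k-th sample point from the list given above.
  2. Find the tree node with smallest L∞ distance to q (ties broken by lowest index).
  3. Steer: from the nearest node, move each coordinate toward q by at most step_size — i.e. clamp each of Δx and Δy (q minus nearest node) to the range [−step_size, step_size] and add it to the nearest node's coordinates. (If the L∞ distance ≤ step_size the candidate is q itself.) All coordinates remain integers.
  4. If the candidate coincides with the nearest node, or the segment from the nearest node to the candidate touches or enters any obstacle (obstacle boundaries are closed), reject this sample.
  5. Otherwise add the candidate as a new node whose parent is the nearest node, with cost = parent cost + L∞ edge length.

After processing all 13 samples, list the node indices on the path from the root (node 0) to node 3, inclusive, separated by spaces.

Path: 0 1 3

1. q=(17,32) nearest=0 d=32 new=(4,2) → add node 1 parent=0 cost=2
2. q=(11,13) nearest=1 d=11 new=(6,4) → blocked by [4,7]×[3,12], reject
3. q=(15,4) nearest=1 d=11 new=(6,4) → blocked by [4,7]×[3,12], reject
4. q=(0,12) nearest=1 d=10 new=(2,4) → add node 2 parent=1 cost=4
5. q=(12,16) nearest=2 d=12 new=(4,6) → blocked by [0,3]×[5,8], reject
6. q=(17,13) nearest=1 d=13 new=(6,4) → blocked by [4,7]×[3,12], reject
7. q=(1,35) nearest=2 d=31 new=(1,6) → blocked by [0,3]×[5,8], reject
8. q=(9,13) nearest=2 d=9 new=(4,6) → blocked by [0,3]×[5,8], reject
9. q=(4,1) nearest=1 d=1 new=(4,1) → add node 3 parent=1 cost=3
10. q=(13,21) nearest=2 d=17 new=(4,6) → blocked by [0,3]×[5,8], reject
11. q=(10,21) nearest=2 d=17 new=(4,6) → blocked by [0,3]×[5,8], reject
12. q=(14,21) nearest=2 d=17 new=(4,6) → blocked by [0,3]×[5,8], reject
13. q=(17,24) nearest=2 d=20 new=(4,6) → blocked by [0,3]×[5,8], reject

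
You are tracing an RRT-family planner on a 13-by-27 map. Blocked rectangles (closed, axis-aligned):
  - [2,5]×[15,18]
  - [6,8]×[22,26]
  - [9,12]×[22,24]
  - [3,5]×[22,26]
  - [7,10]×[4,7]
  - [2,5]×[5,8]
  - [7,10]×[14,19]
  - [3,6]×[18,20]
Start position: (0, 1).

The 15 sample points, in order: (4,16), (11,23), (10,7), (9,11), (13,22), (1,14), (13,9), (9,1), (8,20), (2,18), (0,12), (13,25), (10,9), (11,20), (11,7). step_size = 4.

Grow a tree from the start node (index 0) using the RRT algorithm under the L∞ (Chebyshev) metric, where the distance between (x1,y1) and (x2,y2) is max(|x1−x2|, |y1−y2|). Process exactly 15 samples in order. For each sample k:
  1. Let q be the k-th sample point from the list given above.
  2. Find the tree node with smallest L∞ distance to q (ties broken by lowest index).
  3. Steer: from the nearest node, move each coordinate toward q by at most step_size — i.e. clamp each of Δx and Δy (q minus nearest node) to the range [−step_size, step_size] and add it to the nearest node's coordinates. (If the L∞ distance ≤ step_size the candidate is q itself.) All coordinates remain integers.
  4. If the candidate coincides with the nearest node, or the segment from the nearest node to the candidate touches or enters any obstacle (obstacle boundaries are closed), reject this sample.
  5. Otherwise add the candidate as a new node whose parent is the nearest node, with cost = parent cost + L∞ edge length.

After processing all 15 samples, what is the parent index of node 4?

1. q=(4,16) nearest=0 d=15 new=(4,5) → blocked by [2,5]×[5,8], reject
2. q=(11,23) nearest=0 d=22 new=(4,5) → blocked by [2,5]×[5,8], reject
3. q=(10,7) nearest=0 d=10 new=(4,5) → blocked by [2,5]×[5,8], reject
4. q=(9,11) nearest=0 d=10 new=(4,5) → blocked by [2,5]×[5,8], reject
5. q=(13,22) nearest=0 d=21 new=(4,5) → blocked by [2,5]×[5,8], reject
6. q=(1,14) nearest=0 d=13 new=(1,5) → add node 1 parent=0 cost=4
7. q=(13,9) nearest=1 d=12 new=(5,9) → blocked by [2,5]×[5,8], reject
8. q=(9,1) nearest=1 d=8 new=(5,1) → add node 2 parent=1 cost=8
9. q=(8,20) nearest=1 d=15 new=(5,9) → blocked by [2,5]×[5,8], reject
10. q=(2,18) nearest=1 d=13 new=(2,9) → add node 3 parent=1 cost=8
11. q=(0,12) nearest=3 d=3 new=(0,12) → add node 4 parent=3 cost=11
12. q=(13,25) nearest=4 d=13 new=(4,16) → blocked by [2,5]×[15,18], reject
13. q=(10,9) nearest=2 d=8 new=(9,5) → blocked by [7,10]×[4,7], reject
14. q=(11,20) nearest=3 d=11 new=(6,13) → add node 5 parent=3 cost=12
15. q=(11,7) nearest=2 d=6 new=(9,5) → blocked by [7,10]×[4,7], reject

Parent of node 4: 3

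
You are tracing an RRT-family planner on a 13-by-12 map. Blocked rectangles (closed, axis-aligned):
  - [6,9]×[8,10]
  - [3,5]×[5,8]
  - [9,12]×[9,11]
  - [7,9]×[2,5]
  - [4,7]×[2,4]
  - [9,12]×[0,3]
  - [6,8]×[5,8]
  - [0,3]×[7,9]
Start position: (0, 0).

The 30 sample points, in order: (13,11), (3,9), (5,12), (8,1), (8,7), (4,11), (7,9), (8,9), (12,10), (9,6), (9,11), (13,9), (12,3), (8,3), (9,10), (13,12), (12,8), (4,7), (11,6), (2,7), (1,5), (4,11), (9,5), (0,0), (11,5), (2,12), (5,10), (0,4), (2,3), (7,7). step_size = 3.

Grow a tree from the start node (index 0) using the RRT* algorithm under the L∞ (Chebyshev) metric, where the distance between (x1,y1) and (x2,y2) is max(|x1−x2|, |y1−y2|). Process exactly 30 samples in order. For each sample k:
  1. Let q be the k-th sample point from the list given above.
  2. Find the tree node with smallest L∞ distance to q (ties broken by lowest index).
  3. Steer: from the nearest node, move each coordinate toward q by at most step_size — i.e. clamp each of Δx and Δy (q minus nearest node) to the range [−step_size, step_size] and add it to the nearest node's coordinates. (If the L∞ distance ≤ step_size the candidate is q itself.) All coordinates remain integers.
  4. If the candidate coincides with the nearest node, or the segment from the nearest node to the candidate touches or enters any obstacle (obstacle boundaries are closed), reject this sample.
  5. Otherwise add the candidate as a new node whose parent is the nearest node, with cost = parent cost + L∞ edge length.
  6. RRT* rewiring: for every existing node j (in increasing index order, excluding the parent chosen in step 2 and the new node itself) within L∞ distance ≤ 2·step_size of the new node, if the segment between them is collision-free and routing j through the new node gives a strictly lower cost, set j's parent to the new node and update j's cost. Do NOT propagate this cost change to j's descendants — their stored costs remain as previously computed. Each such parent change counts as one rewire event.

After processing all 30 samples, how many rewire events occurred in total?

Rewire events: 2

1. q=(13,11) nearest=0 d=13 new=(3,3) → add node 1 parent=0 cost=3
2. q=(3,9) nearest=1 d=6 new=(3,6) → blocked by [3,5]×[5,8], reject
3. q=(5,12) nearest=1 d=9 new=(5,6) → blocked by [3,5]×[5,8], reject
4. q=(8,1) nearest=1 d=5 new=(6,1) → blocked by [4,7]×[2,4], reject
5. q=(8,7) nearest=1 d=5 new=(6,6) → blocked by [3,5]×[5,8], reject
6. q=(4,11) nearest=1 d=8 new=(4,6) → blocked by [3,5]×[5,8], reject
7. q=(7,9) nearest=1 d=6 new=(6,6) → blocked by [3,5]×[5,8], reject
8. q=(8,9) nearest=1 d=6 new=(6,6) → blocked by [3,5]×[5,8], reject
9. q=(12,10) nearest=1 d=9 new=(6,6) → blocked by [3,5]×[5,8], reject
10. q=(9,6) nearest=1 d=6 new=(6,6) → blocked by [3,5]×[5,8], reject
11. q=(9,11) nearest=1 d=8 new=(6,6) → blocked by [3,5]×[5,8], reject
12. q=(13,9) nearest=1 d=10 new=(6,6) → blocked by [3,5]×[5,8], reject
13. q=(12,3) nearest=1 d=9 new=(6,3) → blocked by [4,7]×[2,4], reject
14. q=(8,3) nearest=1 d=5 new=(6,3) → blocked by [4,7]×[2,4], reject
15. q=(9,10) nearest=1 d=7 new=(6,6) → blocked by [3,5]×[5,8], reject
16. q=(13,12) nearest=1 d=10 new=(6,6) → blocked by [3,5]×[5,8], reject
17. q=(12,8) nearest=1 d=9 new=(6,6) → blocked by [3,5]×[5,8], reject
18. q=(4,7) nearest=1 d=4 new=(4,6) → blocked by [3,5]×[5,8], reject
19. q=(11,6) nearest=1 d=8 new=(6,6) → blocked by [3,5]×[5,8], reject
20. q=(2,7) nearest=1 d=4 new=(2,6) → add node 2 parent=1 cost=6
21. q=(1,5) nearest=2 d=1 new=(1,5) → add node 3 parent=2 cost=7
22. q=(4,11) nearest=2 d=5 new=(4,9) → blocked by [3,5]×[5,8], reject
23. q=(9,5) nearest=1 d=6 new=(6,5) → blocked by [4,7]×[2,4], reject
24. q=(0,0) nearest=0 d=0 → coincident, reject
25. q=(11,5) nearest=1 d=8 new=(6,5) → blocked by [4,7]×[2,4], reject
26. q=(2,12) nearest=2 d=6 new=(2,9) → blocked by [0,3]×[7,9], reject
27. q=(5,10) nearest=2 d=4 new=(5,9) → blocked by [3,5]×[5,8], reject
28. q=(0,4) nearest=3 d=1 new=(0,4) → add node 4 parent=3 cost=8
29. q=(2,3) nearest=1 d=1 new=(2,3) → add node 5 parent=1 cost=4; rewire 3→5 (6<7); rewire 4→5 (6<8)
30. q=(7,7) nearest=1 d=4 new=(6,6) → blocked by [3,5]×[5,8], reject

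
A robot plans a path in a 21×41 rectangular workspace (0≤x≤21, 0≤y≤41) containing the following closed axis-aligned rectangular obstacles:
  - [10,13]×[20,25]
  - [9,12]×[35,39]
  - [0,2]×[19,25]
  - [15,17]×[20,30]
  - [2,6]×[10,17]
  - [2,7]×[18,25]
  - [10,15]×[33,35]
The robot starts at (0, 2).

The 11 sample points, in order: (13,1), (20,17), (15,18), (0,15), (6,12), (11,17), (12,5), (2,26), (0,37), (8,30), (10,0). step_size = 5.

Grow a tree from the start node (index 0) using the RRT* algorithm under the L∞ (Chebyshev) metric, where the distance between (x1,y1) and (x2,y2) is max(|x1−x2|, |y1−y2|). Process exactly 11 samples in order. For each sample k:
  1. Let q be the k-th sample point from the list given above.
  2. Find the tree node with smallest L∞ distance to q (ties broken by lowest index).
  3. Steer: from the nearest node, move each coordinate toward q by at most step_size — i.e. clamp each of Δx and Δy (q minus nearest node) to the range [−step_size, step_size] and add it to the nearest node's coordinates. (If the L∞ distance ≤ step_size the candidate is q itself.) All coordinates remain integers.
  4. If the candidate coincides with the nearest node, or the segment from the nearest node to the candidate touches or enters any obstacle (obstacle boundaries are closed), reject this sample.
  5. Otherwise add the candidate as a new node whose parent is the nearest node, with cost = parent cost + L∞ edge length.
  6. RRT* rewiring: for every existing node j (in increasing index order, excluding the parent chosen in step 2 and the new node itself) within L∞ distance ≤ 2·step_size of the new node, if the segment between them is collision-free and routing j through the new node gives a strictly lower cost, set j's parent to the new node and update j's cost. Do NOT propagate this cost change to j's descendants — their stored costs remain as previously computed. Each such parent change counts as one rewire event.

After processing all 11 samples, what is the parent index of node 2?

Parent of node 2: 1

1. q=(13,1) nearest=0 d=13 new=(5,1) → add node 1 parent=0 cost=5
2. q=(20,17) nearest=1 d=16 new=(10,6) → add node 2 parent=1 cost=10
3. q=(15,18) nearest=2 d=12 new=(15,11) → add node 3 parent=2 cost=15
4. q=(0,15) nearest=2 d=10 new=(5,11) → blocked by [2,6]×[10,17], reject
5. q=(6,12) nearest=2 d=6 new=(6,11) → blocked by [2,6]×[10,17], reject
6. q=(11,17) nearest=3 d=6 new=(11,16) → add node 4 parent=3 cost=20
7. q=(12,5) nearest=2 d=2 new=(12,5) → add node 5 parent=2 cost=12
8. q=(2,26) nearest=4 d=10 new=(6,21) → blocked by [2,7]×[18,25], reject
9. q=(0,37) nearest=4 d=21 new=(6,21) → blocked by [2,7]×[18,25], reject
10. q=(8,30) nearest=4 d=14 new=(8,21) → add node 6 parent=4 cost=25
11. q=(10,0) nearest=1 d=5 new=(10,0) → add node 7 parent=1 cost=10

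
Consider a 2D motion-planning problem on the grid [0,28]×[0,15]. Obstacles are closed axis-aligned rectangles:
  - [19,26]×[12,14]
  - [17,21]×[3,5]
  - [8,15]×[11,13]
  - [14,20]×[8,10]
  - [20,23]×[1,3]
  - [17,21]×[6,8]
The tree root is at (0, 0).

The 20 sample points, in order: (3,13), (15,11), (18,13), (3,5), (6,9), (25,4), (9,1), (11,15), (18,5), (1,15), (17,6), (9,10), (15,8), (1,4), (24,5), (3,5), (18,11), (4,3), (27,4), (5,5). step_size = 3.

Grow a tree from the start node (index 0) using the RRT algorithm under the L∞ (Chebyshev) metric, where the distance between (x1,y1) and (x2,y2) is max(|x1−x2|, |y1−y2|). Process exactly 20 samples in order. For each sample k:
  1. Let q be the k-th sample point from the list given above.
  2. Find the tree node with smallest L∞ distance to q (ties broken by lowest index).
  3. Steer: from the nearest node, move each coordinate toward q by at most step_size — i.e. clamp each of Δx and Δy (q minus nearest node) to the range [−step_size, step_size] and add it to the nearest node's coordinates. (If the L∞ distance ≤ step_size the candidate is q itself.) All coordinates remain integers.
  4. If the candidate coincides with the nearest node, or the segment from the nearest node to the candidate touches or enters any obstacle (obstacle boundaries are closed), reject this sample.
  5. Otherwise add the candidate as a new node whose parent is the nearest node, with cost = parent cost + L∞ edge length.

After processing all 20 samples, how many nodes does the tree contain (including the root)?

Node count: 14

1. q=(3,13) nearest=0 d=13 new=(3,3) → add node 1 parent=0 cost=3
2. q=(15,11) nearest=1 d=12 new=(6,6) → add node 2 parent=1 cost=6
3. q=(18,13) nearest=2 d=12 new=(9,9) → add node 3 parent=2 cost=9
4. q=(3,5) nearest=1 d=2 new=(3,5) → add node 4 parent=1 cost=5
5. q=(6,9) nearest=2 d=3 new=(6,9) → add node 5 parent=2 cost=9
6. q=(25,4) nearest=3 d=16 new=(12,6) → add node 6 parent=3 cost=12
7. q=(9,1) nearest=2 d=5 new=(9,3) → add node 7 parent=2 cost=9
8. q=(11,15) nearest=3 d=6 new=(11,12) → blocked by [8,15]×[11,13], reject
9. q=(18,5) nearest=6 d=6 new=(15,5) → add node 8 parent=6 cost=15
10. q=(1,15) nearest=5 d=6 new=(3,12) → add node 9 parent=5 cost=12
11. q=(17,6) nearest=8 d=2 new=(17,6) → blocked by [17,21]×[6,8], reject
12. q=(9,10) nearest=3 d=1 new=(9,10) → add node 10 parent=3 cost=10
13. q=(15,8) nearest=6 d=3 new=(15,8) → blocked by [14,20]×[8,10], reject
14. q=(1,4) nearest=1 d=2 new=(1,4) → add node 11 parent=1 cost=5
15. q=(24,5) nearest=8 d=9 new=(18,5) → blocked by [17,21]×[3,5], reject
16. q=(3,5) nearest=4 d=0 → coincident, reject
17. q=(18,11) nearest=6 d=6 new=(15,9) → blocked by [14,20]×[8,10], reject
18. q=(4,3) nearest=1 d=1 new=(4,3) → add node 12 parent=1 cost=4
19. q=(27,4) nearest=8 d=12 new=(18,4) → blocked by [17,21]×[3,5], reject
20. q=(5,5) nearest=2 d=1 new=(5,5) → add node 13 parent=2 cost=7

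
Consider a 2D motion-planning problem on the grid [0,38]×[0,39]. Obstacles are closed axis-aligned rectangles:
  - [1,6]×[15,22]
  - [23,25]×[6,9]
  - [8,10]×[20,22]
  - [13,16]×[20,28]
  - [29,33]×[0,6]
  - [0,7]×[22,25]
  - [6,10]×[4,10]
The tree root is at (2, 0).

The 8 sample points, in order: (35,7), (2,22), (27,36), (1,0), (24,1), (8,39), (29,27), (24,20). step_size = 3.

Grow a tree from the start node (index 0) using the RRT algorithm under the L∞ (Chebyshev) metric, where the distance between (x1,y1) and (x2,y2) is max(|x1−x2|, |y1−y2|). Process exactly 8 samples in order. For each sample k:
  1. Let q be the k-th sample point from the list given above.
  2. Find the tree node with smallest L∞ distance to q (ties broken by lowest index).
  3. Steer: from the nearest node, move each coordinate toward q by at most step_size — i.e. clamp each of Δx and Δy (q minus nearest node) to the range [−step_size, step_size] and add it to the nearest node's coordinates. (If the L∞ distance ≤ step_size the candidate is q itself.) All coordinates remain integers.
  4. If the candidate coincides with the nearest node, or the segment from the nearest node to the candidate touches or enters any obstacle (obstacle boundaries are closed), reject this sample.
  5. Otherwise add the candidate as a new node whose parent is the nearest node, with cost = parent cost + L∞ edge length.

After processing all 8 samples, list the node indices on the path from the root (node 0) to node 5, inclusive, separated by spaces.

1. q=(35,7) nearest=0 d=33 new=(5,3) → add node 1 parent=0 cost=3
2. q=(2,22) nearest=1 d=19 new=(2,6) → add node 2 parent=1 cost=6
3. q=(27,36) nearest=2 d=30 new=(5,9) → add node 3 parent=2 cost=9
4. q=(1,0) nearest=0 d=1 new=(1,0) → add node 4 parent=0 cost=1
5. q=(24,1) nearest=1 d=19 new=(8,1) → add node 5 parent=1 cost=6
6. q=(8,39) nearest=3 d=30 new=(8,12) → blocked by [6,10]×[4,10], reject
7. q=(29,27) nearest=1 d=24 new=(8,6) → blocked by [6,10]×[4,10], reject
8. q=(24,20) nearest=1 d=19 new=(8,6) → blocked by [6,10]×[4,10], reject

Path: 0 1 5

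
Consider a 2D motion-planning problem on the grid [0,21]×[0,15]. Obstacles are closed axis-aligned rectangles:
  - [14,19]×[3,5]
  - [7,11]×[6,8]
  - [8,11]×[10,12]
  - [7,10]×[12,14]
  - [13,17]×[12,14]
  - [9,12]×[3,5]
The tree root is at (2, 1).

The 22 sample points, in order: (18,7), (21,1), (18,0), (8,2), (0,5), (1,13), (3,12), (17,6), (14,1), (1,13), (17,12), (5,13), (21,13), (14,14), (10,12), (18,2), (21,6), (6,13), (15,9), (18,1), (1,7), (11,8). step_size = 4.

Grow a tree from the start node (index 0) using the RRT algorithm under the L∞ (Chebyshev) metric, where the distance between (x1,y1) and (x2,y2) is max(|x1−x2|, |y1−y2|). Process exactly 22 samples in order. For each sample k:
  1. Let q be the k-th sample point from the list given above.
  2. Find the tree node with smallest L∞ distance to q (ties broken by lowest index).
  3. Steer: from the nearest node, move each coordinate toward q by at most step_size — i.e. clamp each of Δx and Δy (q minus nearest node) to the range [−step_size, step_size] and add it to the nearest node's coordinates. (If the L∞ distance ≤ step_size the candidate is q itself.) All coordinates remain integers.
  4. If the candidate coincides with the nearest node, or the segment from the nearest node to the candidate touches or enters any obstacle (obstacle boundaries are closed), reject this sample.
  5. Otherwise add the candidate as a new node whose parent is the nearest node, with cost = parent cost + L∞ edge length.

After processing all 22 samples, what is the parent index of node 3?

Parent of node 3: 2

1. q=(18,7) nearest=0 d=16 new=(6,5) → add node 1 parent=0 cost=4
2. q=(21,1) nearest=1 d=15 new=(10,1) → add node 2 parent=1 cost=8
3. q=(18,0) nearest=2 d=8 new=(14,0) → add node 3 parent=2 cost=12
4. q=(8,2) nearest=2 d=2 new=(8,2) → add node 4 parent=2 cost=10
5. q=(0,5) nearest=0 d=4 new=(0,5) → add node 5 parent=0 cost=4
6. q=(1,13) nearest=1 d=8 new=(2,9) → add node 6 parent=1 cost=8
7. q=(3,12) nearest=6 d=3 new=(3,12) → add node 7 parent=6 cost=11
8. q=(17,6) nearest=3 d=6 new=(17,4) → blocked by [14,19]×[3,5], reject
9. q=(14,1) nearest=3 d=1 new=(14,1) → add node 8 parent=3 cost=13
10. q=(1,13) nearest=7 d=2 new=(1,13) → add node 9 parent=7 cost=13
11. q=(17,12) nearest=4 d=10 new=(12,6) → blocked by [9,12]×[3,5], reject
12. q=(5,13) nearest=7 d=2 new=(5,13) → add node 10 parent=7 cost=13
13. q=(21,13) nearest=2 d=12 new=(14,5) → blocked by [14,19]×[3,5], reject
14. q=(14,14) nearest=1 d=9 new=(10,9) → blocked by [7,11]×[6,8], reject
15. q=(10,12) nearest=10 d=5 new=(9,12) → blocked by [8,11]×[10,12], reject
16. q=(18,2) nearest=3 d=4 new=(18,2) → add node 11 parent=3 cost=16
17. q=(21,6) nearest=11 d=4 new=(21,6) → blocked by [14,19]×[3,5], reject
18. q=(6,13) nearest=10 d=1 new=(6,13) → add node 12 parent=10 cost=14
19. q=(15,9) nearest=4 d=7 new=(12,6) → blocked by [9,12]×[3,5], reject
20. q=(18,1) nearest=11 d=1 new=(18,1) → add node 13 parent=11 cost=17
21. q=(1,7) nearest=5 d=2 new=(1,7) → add node 14 parent=5 cost=6
22. q=(11,8) nearest=1 d=5 new=(10,8) → blocked by [7,11]×[6,8], reject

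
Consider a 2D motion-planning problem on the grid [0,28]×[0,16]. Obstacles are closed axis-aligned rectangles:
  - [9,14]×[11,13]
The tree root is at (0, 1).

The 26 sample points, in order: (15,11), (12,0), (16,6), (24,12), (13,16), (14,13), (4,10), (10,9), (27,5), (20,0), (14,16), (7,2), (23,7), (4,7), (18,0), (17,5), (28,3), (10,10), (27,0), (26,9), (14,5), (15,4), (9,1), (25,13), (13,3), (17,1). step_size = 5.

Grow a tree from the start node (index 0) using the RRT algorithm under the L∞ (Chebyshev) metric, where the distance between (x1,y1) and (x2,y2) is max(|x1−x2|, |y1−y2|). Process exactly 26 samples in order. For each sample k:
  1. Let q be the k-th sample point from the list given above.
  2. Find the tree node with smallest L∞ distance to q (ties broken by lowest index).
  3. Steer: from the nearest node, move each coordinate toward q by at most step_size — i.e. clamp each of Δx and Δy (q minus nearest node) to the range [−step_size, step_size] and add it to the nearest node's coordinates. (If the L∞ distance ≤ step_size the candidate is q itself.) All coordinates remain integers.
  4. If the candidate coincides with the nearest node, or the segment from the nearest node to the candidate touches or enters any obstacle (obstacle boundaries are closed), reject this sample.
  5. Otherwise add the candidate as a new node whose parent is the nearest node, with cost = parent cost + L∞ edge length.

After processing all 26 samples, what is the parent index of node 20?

1. q=(15,11) nearest=0 d=15 new=(5,6) → add node 1 parent=0 cost=5
2. q=(12,0) nearest=1 d=7 new=(10,1) → add node 2 parent=1 cost=10
3. q=(16,6) nearest=2 d=6 new=(15,6) → add node 3 parent=2 cost=15
4. q=(24,12) nearest=3 d=9 new=(20,11) → add node 4 parent=3 cost=20
5. q=(13,16) nearest=4 d=7 new=(15,16) → add node 5 parent=4 cost=25
6. q=(14,13) nearest=5 d=3 new=(14,13) → blocked by [9,14]×[11,13], reject
7. q=(4,10) nearest=1 d=4 new=(4,10) → add node 6 parent=1 cost=9
8. q=(10,9) nearest=1 d=5 new=(10,9) → add node 7 parent=1 cost=10
9. q=(27,5) nearest=4 d=7 new=(25,6) → add node 8 parent=4 cost=25
10. q=(20,0) nearest=3 d=6 new=(20,1) → add node 9 parent=3 cost=20
11. q=(14,16) nearest=5 d=1 new=(14,16) → add node 10 parent=5 cost=26
12. q=(7,2) nearest=2 d=3 new=(7,2) → add node 11 parent=2 cost=13
13. q=(23,7) nearest=8 d=2 new=(23,7) → add node 12 parent=8 cost=27
14. q=(4,7) nearest=1 d=1 new=(4,7) → add node 13 parent=1 cost=6
15. q=(18,0) nearest=9 d=2 new=(18,0) → add node 14 parent=9 cost=22
16. q=(17,5) nearest=3 d=2 new=(17,5) → add node 15 parent=3 cost=17
17. q=(28,3) nearest=8 d=3 new=(28,3) → add node 16 parent=8 cost=28
18. q=(10,10) nearest=7 d=1 new=(10,10) → add node 17 parent=7 cost=11
19. q=(27,0) nearest=16 d=3 new=(27,0) → add node 18 parent=16 cost=31
20. q=(26,9) nearest=8 d=3 new=(26,9) → add node 19 parent=8 cost=28
21. q=(14,5) nearest=3 d=1 new=(14,5) → add node 20 parent=3 cost=16
22. q=(15,4) nearest=20 d=1 new=(15,4) → add node 21 parent=20 cost=17
23. q=(9,1) nearest=2 d=1 new=(9,1) → add node 22 parent=2 cost=11
24. q=(25,13) nearest=19 d=4 new=(25,13) → add node 23 parent=19 cost=32
25. q=(13,3) nearest=20 d=2 new=(13,3) → add node 24 parent=20 cost=18
26. q=(17,1) nearest=14 d=1 new=(17,1) → add node 25 parent=14 cost=23

Parent of node 20: 3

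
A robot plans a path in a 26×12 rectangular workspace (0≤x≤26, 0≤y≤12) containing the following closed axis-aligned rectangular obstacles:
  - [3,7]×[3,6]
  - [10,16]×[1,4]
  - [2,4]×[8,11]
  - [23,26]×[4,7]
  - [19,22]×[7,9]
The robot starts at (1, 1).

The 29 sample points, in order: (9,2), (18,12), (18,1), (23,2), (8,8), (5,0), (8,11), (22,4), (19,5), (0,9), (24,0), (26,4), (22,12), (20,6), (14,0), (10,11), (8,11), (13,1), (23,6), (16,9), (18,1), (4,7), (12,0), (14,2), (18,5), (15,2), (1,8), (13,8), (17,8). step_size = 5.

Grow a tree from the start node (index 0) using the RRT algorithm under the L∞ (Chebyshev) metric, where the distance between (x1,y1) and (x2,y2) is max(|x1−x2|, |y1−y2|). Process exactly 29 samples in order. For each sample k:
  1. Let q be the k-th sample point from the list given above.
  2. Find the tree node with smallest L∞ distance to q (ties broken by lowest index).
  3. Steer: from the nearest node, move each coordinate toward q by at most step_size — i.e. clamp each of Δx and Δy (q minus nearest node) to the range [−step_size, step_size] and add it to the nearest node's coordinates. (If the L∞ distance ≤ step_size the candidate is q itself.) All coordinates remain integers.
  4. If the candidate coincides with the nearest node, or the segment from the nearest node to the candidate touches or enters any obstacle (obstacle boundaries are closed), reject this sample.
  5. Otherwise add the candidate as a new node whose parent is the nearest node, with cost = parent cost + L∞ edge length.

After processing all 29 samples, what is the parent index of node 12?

Parent of node 12: 7

1. q=(9,2) nearest=0 d=8 new=(6,2) → add node 1 parent=0 cost=5
2. q=(18,12) nearest=1 d=12 new=(11,7) → blocked by [3,7]×[3,6], reject
3. q=(18,1) nearest=1 d=12 new=(11,1) → blocked by [10,16]×[1,4], reject
4. q=(23,2) nearest=1 d=17 new=(11,2) → blocked by [10,16]×[1,4], reject
5. q=(8,8) nearest=1 d=6 new=(8,7) → blocked by [3,7]×[3,6], reject
6. q=(5,0) nearest=1 d=2 new=(5,0) → add node 2 parent=1 cost=7
7. q=(8,11) nearest=1 d=9 new=(8,7) → blocked by [3,7]×[3,6], reject
8. q=(22,4) nearest=1 d=16 new=(11,4) → blocked by [10,16]×[1,4], reject
9. q=(19,5) nearest=1 d=13 new=(11,5) → add node 3 parent=1 cost=10
10. q=(0,9) nearest=1 d=7 new=(1,7) → blocked by [3,7]×[3,6], reject
11. q=(24,0) nearest=3 d=13 new=(16,0) → blocked by [10,16]×[1,4], reject
12. q=(26,4) nearest=3 d=15 new=(16,4) → blocked by [10,16]×[1,4], reject
13. q=(22,12) nearest=3 d=11 new=(16,10) → add node 4 parent=3 cost=15
14. q=(20,6) nearest=4 d=4 new=(20,6) → blocked by [19,22]×[7,9], reject
15. q=(14,0) nearest=3 d=5 new=(14,0) → blocked by [10,16]×[1,4], reject
16. q=(10,11) nearest=3 d=6 new=(10,10) → add node 5 parent=3 cost=15
17. q=(8,11) nearest=5 d=2 new=(8,11) → add node 6 parent=5 cost=17
18. q=(13,1) nearest=3 d=4 new=(13,1) → blocked by [10,16]×[1,4], reject
19. q=(23,6) nearest=4 d=7 new=(21,6) → blocked by [19,22]×[7,9], reject
20. q=(16,9) nearest=4 d=1 new=(16,9) → add node 7 parent=4 cost=16
21. q=(18,1) nearest=3 d=7 new=(16,1) → blocked by [10,16]×[1,4], reject
22. q=(4,7) nearest=6 d=4 new=(4,7) → add node 8 parent=6 cost=21
23. q=(12,0) nearest=3 d=5 new=(12,0) → blocked by [10,16]×[1,4], reject
24. q=(14,2) nearest=3 d=3 new=(14,2) → blocked by [10,16]×[1,4], reject
25. q=(18,5) nearest=7 d=4 new=(18,5) → add node 9 parent=7 cost=20
26. q=(15,2) nearest=9 d=3 new=(15,2) → blocked by [10,16]×[1,4], reject
27. q=(1,8) nearest=8 d=3 new=(1,8) → add node 10 parent=8 cost=24
28. q=(13,8) nearest=3 d=3 new=(13,8) → add node 11 parent=3 cost=13
29. q=(17,8) nearest=7 d=1 new=(17,8) → add node 12 parent=7 cost=17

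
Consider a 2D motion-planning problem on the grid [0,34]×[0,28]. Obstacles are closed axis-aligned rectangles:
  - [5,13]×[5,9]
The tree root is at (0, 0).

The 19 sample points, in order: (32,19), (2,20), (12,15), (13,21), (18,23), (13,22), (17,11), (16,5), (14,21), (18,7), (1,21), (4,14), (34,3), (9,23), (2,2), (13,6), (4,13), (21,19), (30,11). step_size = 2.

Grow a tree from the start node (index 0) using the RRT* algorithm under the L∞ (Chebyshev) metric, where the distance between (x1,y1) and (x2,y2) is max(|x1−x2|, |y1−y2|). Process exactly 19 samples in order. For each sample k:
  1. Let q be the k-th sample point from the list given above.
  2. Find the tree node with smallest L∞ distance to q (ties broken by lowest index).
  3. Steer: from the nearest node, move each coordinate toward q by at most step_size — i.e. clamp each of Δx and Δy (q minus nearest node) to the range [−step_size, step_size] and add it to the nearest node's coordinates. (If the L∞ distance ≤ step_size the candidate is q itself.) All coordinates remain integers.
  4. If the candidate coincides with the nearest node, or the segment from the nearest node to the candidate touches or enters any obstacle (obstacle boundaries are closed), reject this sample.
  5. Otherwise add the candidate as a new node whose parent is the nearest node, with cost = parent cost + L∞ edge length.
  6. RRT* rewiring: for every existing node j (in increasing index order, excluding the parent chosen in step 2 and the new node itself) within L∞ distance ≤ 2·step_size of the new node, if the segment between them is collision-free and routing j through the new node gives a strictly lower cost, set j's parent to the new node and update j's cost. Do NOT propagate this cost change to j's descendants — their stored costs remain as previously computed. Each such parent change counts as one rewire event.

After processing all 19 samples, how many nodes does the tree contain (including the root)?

Node count: 11

1. q=(32,19) nearest=0 d=32 new=(2,2) → add node 1 parent=0 cost=2
2. q=(2,20) nearest=1 d=18 new=(2,4) → add node 2 parent=1 cost=4
3. q=(12,15) nearest=2 d=11 new=(4,6) → add node 3 parent=2 cost=6
4. q=(13,21) nearest=3 d=15 new=(6,8) → blocked by [5,13]×[5,9], reject
5. q=(18,23) nearest=3 d=17 new=(6,8) → blocked by [5,13]×[5,9], reject
6. q=(13,22) nearest=3 d=16 new=(6,8) → blocked by [5,13]×[5,9], reject
7. q=(17,11) nearest=3 d=13 new=(6,8) → blocked by [5,13]×[5,9], reject
8. q=(16,5) nearest=3 d=12 new=(6,5) → blocked by [5,13]×[5,9], reject
9. q=(14,21) nearest=3 d=15 new=(6,8) → blocked by [5,13]×[5,9], reject
10. q=(18,7) nearest=3 d=14 new=(6,7) → blocked by [5,13]×[5,9], reject
11. q=(1,21) nearest=3 d=15 new=(2,8) → add node 4 parent=3 cost=8
12. q=(4,14) nearest=4 d=6 new=(4,10) → add node 5 parent=4 cost=10
13. q=(34,3) nearest=3 d=30 new=(6,4) → blocked by [5,13]×[5,9], reject
14. q=(9,23) nearest=5 d=13 new=(6,12) → add node 6 parent=5 cost=12
15. q=(2,2) nearest=1 d=0 → coincident, reject
16. q=(13,6) nearest=6 d=7 new=(8,10) → add node 7 parent=6 cost=14
17. q=(4,13) nearest=6 d=2 new=(4,13) → add node 8 parent=6 cost=14
18. q=(21,19) nearest=7 d=13 new=(10,12) → add node 9 parent=7 cost=16
19. q=(30,11) nearest=9 d=20 new=(12,11) → add node 10 parent=9 cost=18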